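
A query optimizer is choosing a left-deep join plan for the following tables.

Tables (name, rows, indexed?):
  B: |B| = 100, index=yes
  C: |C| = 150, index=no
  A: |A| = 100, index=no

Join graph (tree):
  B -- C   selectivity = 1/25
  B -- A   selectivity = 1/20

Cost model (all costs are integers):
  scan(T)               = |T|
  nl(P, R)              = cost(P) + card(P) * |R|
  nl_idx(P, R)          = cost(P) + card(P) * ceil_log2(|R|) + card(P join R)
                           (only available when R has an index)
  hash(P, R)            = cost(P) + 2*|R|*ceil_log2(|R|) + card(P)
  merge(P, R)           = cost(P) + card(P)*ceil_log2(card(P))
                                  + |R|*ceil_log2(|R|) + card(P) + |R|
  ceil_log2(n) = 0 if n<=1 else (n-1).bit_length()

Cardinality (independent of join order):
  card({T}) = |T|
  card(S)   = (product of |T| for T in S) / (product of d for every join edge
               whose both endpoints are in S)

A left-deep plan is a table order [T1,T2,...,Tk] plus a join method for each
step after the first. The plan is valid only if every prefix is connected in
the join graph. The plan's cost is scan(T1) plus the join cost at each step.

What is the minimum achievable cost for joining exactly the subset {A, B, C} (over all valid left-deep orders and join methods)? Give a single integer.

3700

Selinger DP over subsets of {A,B,C}:
  {B}: scan cost=100, card=100
  {C}: scan cost=150, card=150
  {A}: scan cost=100, card=100
  {BC}: card=600; try (B,hash)→1700, (B,nl_idx)→1800, (C,merge)→2250, (B,merge)→2300, (C,hash)→2600, (C,nl)→15100 …(+1); best=1700 via (B,hash)
  {AB}: card=500; try (B,nl_idx)→1300, (B,hash)→1600, (A,hash)→1600, (B,merge)→1700, (A,merge)→1700, (B,nl)→10100 …(+1); best=1300 via (B,nl_idx)
  {ABC}: card=3000; try (A,hash)→3700, (C,hash)→4200, (C,merge)→7650, (A,merge)→9100, (A,nl)→61700, (C,nl)→76300; best=3700 via (A,hash)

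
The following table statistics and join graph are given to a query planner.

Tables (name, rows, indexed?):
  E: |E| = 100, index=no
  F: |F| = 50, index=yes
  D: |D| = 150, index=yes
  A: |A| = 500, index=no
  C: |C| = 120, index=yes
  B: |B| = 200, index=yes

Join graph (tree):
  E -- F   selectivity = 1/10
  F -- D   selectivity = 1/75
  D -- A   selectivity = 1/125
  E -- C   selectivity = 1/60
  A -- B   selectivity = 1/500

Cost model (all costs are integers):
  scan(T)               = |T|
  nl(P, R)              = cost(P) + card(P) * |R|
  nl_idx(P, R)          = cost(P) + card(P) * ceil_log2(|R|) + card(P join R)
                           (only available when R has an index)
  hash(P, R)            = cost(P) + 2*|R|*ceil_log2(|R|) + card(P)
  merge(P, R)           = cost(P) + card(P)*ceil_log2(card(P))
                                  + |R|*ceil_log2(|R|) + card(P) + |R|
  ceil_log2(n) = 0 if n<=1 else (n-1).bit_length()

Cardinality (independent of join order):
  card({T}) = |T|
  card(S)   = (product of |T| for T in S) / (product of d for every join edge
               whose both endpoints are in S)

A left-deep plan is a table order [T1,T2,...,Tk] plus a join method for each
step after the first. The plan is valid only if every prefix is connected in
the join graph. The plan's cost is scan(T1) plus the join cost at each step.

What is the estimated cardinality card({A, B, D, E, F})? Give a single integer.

1600

Tables in S: A(500), B(200), D(150), E(100), F(50)
Edges inside S: E-F(d=10), F-D(d=75), D-A(d=125), A-B(d=500)
numerator = 500 * 200 * 150 * 100 * 50 = 75000000000
denominator = 10 * 75 * 125 * 500 = 46875000
card(S) = 75000000000 / 46875000 = 1600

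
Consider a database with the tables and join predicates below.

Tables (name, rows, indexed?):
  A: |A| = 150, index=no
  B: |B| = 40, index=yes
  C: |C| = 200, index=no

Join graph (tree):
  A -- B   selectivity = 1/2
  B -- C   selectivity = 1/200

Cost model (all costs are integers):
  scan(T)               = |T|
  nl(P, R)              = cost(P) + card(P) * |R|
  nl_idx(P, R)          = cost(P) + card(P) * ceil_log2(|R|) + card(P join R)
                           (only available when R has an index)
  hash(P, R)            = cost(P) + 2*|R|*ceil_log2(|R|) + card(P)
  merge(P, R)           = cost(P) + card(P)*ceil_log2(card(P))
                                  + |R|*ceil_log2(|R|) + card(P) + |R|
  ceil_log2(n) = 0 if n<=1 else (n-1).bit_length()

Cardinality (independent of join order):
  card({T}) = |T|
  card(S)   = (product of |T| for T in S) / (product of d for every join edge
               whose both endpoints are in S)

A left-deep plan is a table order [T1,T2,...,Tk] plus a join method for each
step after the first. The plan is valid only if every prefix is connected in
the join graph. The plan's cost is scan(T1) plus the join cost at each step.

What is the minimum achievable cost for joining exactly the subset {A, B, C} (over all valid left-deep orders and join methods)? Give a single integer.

2510

Selinger DP over subsets of {A,B,C}:
  {A}: scan cost=150, card=150
  {B}: scan cost=40, card=40
  {C}: scan cost=200, card=200
  {AB}: card=3000; try (B,hash)→780, (A,merge)→1670, (B,merge)→1780, (A,hash)→2480, (B,nl_idx)→4050, (A,nl)→6040 …(+1); best=780 via (B,hash)
  {BC}: card=40; try (B,hash)→880, (B,nl_idx)→1440, (C,merge)→2120, (B,merge)→2280, (C,hash)→3280, (C,nl)→8040 …(+1); best=880 via (B,hash)
  {ABC}: card=3000; try (A,merge)→2510, (A,hash)→3320, (A,nl)→6880, (C,hash)→6980, (C,merge)→41580, (C,nl)→600780; best=2510 via (A,merge)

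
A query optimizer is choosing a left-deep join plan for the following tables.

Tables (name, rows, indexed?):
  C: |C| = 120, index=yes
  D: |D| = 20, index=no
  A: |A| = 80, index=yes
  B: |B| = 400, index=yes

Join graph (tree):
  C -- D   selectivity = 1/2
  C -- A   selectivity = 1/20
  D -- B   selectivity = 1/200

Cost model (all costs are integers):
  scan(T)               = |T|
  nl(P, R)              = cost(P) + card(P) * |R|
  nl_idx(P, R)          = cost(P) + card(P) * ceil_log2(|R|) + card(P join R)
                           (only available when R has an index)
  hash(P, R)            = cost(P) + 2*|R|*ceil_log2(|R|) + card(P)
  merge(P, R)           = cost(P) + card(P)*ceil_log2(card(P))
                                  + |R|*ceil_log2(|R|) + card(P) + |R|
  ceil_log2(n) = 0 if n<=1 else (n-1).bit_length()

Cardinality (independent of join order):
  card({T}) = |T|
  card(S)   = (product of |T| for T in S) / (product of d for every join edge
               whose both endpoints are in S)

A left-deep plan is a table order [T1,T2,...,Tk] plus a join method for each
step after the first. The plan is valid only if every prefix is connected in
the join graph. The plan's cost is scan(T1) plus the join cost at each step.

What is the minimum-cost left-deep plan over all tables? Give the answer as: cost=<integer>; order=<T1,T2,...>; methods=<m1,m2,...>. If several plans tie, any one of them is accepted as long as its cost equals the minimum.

cost=5000; order=D,B,C,A; methods=nl_idx,merge,hash

Selinger DP (subsets sized 1..n):
  {C}: scan cost=120, card=120
  {D}: scan cost=20, card=20
  {A}: scan cost=80, card=80
  {B}: scan cost=400, card=400
  {CD}: card=1200; try (D,hash)→440, (C,merge)→1100, (D,merge)→1200, (C,nl_idx)→1360, (C,hash)→1720, (C,nl)→2420 …(+1); best=440 via (D,hash)
  {AC}: card=480; try (C,nl_idx)→1120, (A,hash)→1360, (A,nl_idx)→1440, (C,merge)→1680, (A,merge)→1720, (C,hash)→1840 …(+2); best=1120 via (C,nl_idx)
  {BD}: card=40; try (B,nl_idx)→240, (D,hash)→1000, (B,merge)→4140, (D,merge)→4520, (B,hash)→7240, (B,nl)→8020 …(+1); best=240 via (B,nl_idx)
  {ACD}: card=4800; try (D,hash)→1800, (A,hash)→2760, (D,merge)→6040, (D,nl)→10720, (A,nl_idx)→13640, (A,merge)→15480 …(+1); best=1800 via (D,hash)
  {BCD}: card=2400; try (C,merge)→1480, (C,hash)→1960, (C,nl_idx)→2920, (C,nl)→5040, (B,hash)→8840, (B,nl_idx)→13640 …(+2); best=1480 via (C,merge)
  {ABCD}: card=9600; try (A,hash)→5000, (B,hash)→13800, (A,nl_idx)→27880, (A,merge)→33320, (B,nl_idx)→54600, (B,merge)→73000 …(+2); best=5000 via (A,hash)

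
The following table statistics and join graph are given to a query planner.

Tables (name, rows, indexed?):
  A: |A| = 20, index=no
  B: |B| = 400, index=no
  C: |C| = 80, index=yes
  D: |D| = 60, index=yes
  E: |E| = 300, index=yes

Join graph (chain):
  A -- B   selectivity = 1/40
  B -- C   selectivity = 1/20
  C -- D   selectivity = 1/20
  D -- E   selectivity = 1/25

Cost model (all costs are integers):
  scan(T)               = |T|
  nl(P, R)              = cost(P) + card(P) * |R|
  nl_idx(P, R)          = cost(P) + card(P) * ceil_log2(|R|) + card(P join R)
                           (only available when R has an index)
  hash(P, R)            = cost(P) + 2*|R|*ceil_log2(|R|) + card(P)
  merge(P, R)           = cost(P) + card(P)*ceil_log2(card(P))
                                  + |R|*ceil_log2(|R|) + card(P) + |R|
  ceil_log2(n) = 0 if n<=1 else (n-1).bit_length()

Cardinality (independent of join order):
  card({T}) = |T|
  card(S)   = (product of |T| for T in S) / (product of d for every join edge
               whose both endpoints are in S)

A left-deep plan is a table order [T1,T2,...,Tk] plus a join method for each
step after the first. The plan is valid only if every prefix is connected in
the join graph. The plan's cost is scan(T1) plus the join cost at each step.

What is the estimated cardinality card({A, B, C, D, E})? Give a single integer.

28800

Tables in S: A(20), B(400), C(80), D(60), E(300)
Edges inside S: A-B(d=40), B-C(d=20), C-D(d=20), D-E(d=25)
numerator = 20 * 400 * 80 * 60 * 300 = 11520000000
denominator = 40 * 20 * 20 * 25 = 400000
card(S) = 11520000000 / 400000 = 28800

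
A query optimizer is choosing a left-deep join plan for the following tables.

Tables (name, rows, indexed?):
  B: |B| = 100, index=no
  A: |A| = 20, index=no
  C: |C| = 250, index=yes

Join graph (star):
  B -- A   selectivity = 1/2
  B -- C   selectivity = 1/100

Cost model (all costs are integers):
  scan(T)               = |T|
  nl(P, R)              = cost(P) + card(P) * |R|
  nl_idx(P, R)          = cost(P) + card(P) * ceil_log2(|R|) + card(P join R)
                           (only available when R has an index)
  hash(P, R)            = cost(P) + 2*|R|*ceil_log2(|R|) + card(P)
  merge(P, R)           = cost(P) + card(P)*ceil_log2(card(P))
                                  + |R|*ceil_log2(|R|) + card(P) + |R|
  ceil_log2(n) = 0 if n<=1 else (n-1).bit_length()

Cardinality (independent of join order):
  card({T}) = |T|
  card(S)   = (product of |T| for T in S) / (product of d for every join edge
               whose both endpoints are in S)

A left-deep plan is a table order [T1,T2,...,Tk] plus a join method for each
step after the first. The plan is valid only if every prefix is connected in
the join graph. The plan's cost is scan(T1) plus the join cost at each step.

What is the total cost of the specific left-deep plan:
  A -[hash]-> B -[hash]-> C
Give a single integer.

step 1: scan A: cost=20, card=20
step 2: join B via hash
    card(P join B) = 20*100/(2) = 1000
    cost = 20 + 2*100*7 + 20 = 1440
step 3: join C via hash
    card(P join C) = 1000*250/(100) = 2500
    cost = 1440 + 2*250*8 + 1000 = 6440

6440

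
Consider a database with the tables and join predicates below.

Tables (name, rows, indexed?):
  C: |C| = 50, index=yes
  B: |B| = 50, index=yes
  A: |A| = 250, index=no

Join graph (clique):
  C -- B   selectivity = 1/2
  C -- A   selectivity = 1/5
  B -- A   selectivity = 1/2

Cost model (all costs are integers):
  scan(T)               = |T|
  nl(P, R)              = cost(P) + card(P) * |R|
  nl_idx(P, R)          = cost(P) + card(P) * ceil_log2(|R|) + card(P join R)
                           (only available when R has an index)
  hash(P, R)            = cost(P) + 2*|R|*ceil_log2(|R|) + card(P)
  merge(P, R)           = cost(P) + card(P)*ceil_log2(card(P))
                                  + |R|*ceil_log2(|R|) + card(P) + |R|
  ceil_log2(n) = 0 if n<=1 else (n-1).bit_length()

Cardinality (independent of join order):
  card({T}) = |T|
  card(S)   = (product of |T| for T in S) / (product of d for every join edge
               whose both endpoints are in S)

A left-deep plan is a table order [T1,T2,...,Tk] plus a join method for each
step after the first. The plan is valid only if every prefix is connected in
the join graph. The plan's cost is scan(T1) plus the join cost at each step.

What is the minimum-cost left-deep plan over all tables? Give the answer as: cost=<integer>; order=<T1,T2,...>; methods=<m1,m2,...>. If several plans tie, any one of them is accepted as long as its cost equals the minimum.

Selinger DP (subsets sized 1..n):
  {C}: scan cost=50, card=50
  {B}: scan cost=50, card=50
  {A}: scan cost=250, card=250
  {BC}: card=1250; try (C,hash)→700, (B,hash)→700, (C,merge)→750, (B,merge)→750, (C,nl_idx)→1600, (B,nl_idx)→1600 …(+2); best=700 via (C,hash)
  {AC}: card=2500; try (C,hash)→1100, (A,merge)→2650, (C,merge)→2850, (A,hash)→4100, (C,nl_idx)→4250, (A,nl)→12550 …(+1); best=1100 via (C,hash)
  {AB}: card=6250; try (B,hash)→1100, (A,merge)→2650, (B,merge)→2850, (A,hash)→4100, (B,nl_idx)→8000, (A,nl)→12550 …(+1); best=1100 via (B,hash)
  {ABC}: card=31250; try (B,hash)→4200, (A,hash)→5950, (C,hash)→7950, (A,merge)→17950, (B,merge)→33950, (B,nl_idx)→47350 …(+5); best=4200 via (B,hash)

cost=4200; order=A,C,B; methods=hash,hash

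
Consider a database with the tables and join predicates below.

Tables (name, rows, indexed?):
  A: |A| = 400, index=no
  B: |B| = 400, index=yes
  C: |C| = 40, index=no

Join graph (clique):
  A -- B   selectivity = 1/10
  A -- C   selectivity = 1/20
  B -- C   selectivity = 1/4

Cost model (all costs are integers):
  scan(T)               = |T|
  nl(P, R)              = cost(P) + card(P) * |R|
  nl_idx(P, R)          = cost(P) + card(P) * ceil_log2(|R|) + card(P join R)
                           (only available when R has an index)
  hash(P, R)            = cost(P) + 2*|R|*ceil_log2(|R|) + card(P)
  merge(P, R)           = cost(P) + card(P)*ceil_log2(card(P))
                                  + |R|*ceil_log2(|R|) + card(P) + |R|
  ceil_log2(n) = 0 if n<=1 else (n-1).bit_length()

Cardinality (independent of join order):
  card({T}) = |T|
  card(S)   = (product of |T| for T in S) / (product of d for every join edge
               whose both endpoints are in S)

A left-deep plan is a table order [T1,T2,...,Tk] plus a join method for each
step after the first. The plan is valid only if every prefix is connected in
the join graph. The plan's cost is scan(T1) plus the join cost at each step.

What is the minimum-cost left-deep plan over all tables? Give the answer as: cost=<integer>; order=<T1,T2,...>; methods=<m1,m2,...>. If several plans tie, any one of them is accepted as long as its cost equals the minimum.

cost=9280; order=A,C,B; methods=hash,hash

Selinger DP (subsets sized 1..n):
  {A}: scan cost=400, card=400
  {B}: scan cost=400, card=400
  {C}: scan cost=40, card=40
  {AB}: card=16000; try (B,hash)→8000, (A,hash)→8000, (B,merge)→8400, (A,merge)→8400, (B,nl_idx)→20000, (B,nl)→160400 …(+1); best=8000 via (B,hash)
  {AC}: card=800; try (C,hash)→1280, (A,merge)→4320, (C,merge)→4680, (A,hash)→7280, (A,nl)→16040, (C,nl)→16400; best=1280 via (C,hash)
  {BC}: card=4000; try (C,hash)→1280, (B,merge)→4320, (B,nl_idx)→4400, (C,merge)→4680, (B,hash)→7280, (B,nl)→16040 …(+1); best=1280 via (C,hash)
  {ABC}: card=8000; try (B,hash)→9280, (A,hash)→12480, (B,merge)→14080, (B,nl_idx)→16480, (C,hash)→24480, (A,merge)→57280 …(+4); best=9280 via (B,hash)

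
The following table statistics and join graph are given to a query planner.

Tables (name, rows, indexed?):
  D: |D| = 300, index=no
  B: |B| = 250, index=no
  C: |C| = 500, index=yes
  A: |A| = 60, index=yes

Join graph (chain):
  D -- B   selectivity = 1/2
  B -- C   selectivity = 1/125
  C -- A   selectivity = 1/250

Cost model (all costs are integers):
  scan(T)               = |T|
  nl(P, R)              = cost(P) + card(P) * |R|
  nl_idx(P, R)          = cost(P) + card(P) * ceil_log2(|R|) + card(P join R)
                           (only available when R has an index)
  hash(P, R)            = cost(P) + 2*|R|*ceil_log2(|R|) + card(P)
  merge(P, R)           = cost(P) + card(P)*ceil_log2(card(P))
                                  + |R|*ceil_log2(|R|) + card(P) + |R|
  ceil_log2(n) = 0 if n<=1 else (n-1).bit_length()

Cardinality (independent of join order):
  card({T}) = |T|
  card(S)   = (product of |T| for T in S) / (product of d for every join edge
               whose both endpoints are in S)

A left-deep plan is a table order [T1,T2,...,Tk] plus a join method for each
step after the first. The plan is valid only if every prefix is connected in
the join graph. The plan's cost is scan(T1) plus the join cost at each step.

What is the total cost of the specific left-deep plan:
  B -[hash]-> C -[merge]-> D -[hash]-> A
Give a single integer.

174220

step 1: scan B: cost=250, card=250
step 2: join C via hash
    card(P join C) = 250*500/(125) = 1000
    cost = 250 + 2*500*9 + 250 = 9500
step 3: join D via merge
    card(P join D) = 1000*300/(2) = 150000
    cost = 9500 + 1000*10 + 300*9 + 1000 + 300 = 23500
step 4: join A via hash
    card(P join A) = 150000*60/(250) = 36000
    cost = 23500 + 2*60*6 + 150000 = 174220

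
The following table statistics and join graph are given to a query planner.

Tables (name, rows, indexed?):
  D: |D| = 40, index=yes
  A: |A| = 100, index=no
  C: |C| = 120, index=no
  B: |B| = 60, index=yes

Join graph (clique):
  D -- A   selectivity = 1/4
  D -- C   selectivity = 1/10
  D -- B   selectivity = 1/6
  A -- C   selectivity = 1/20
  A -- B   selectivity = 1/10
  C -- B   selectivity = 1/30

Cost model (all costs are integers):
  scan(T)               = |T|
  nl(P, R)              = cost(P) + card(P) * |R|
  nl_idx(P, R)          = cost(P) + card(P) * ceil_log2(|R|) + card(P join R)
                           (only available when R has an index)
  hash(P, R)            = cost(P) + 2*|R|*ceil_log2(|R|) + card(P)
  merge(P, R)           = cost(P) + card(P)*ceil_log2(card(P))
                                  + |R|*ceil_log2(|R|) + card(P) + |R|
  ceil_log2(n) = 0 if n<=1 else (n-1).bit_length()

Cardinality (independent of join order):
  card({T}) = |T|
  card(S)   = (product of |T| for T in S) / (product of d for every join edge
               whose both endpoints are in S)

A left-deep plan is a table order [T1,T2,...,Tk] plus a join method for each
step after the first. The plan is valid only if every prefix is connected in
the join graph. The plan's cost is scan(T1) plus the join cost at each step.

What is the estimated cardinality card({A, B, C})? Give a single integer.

120

Tables in S: A(100), B(60), C(120)
Edges inside S: A-C(d=20), A-B(d=10), C-B(d=30)
numerator = 100 * 60 * 120 = 720000
denominator = 20 * 10 * 30 = 6000
card(S) = 720000 / 6000 = 120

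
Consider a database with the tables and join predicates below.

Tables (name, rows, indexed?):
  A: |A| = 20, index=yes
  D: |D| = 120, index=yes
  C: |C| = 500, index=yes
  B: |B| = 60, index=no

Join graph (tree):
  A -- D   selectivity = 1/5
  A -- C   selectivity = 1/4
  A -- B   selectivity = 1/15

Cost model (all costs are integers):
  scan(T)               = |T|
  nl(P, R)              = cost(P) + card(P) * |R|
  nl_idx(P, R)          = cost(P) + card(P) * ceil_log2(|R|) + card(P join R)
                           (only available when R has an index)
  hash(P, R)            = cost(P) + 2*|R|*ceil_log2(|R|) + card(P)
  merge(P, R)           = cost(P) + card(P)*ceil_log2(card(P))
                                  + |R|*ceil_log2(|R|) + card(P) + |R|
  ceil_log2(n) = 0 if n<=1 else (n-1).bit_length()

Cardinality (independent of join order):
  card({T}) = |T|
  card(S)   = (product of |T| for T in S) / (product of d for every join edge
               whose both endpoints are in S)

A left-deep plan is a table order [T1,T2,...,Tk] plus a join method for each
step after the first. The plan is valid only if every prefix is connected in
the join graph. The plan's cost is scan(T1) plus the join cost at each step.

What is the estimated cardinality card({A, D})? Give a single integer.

Tables in S: A(20), D(120)
Edges inside S: A-D(d=5)
numerator = 20 * 120 = 2400
denominator = 5 = 5
card(S) = 2400 / 5 = 480

480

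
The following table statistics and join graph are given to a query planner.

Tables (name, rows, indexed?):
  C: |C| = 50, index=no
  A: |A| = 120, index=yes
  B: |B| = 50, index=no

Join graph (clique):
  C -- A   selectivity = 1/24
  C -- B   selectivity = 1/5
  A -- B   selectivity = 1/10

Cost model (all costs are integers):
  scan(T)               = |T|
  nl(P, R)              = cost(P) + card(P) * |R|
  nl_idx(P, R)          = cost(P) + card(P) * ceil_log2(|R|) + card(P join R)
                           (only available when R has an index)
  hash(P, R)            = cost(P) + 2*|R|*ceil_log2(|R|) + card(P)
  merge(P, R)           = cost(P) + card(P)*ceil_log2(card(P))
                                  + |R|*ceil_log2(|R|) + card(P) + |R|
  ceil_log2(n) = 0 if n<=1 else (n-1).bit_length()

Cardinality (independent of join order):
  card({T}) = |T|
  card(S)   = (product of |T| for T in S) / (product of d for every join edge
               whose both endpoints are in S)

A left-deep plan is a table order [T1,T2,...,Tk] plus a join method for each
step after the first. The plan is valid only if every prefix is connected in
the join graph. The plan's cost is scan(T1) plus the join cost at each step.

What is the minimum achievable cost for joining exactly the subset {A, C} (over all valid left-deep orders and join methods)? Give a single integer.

Selinger DP over subsets of {A,C}:
  {C}: scan cost=50, card=50
  {A}: scan cost=120, card=120
  {AC}: card=250; try (A,nl_idx)→650, (C,hash)→840, (A,merge)→1360, (C,merge)→1430, (A,hash)→1780, (A,nl)→6050 …(+1); best=650 via (A,nl_idx)

650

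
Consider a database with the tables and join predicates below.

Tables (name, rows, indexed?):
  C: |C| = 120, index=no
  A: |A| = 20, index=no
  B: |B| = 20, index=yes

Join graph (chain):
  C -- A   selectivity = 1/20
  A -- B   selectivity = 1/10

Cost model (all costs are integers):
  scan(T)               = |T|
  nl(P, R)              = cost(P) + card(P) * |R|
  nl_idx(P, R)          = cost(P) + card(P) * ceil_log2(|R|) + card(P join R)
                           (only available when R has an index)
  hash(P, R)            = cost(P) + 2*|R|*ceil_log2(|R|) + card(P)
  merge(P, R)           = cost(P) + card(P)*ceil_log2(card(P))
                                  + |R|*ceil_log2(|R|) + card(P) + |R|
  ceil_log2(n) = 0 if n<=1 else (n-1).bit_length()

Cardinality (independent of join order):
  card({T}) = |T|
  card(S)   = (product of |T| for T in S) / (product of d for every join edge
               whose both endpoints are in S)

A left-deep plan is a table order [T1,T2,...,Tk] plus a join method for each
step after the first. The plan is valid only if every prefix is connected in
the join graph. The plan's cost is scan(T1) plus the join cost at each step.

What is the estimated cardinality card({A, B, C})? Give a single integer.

240

Tables in S: A(20), B(20), C(120)
Edges inside S: C-A(d=20), A-B(d=10)
numerator = 20 * 20 * 120 = 48000
denominator = 20 * 10 = 200
card(S) = 48000 / 200 = 240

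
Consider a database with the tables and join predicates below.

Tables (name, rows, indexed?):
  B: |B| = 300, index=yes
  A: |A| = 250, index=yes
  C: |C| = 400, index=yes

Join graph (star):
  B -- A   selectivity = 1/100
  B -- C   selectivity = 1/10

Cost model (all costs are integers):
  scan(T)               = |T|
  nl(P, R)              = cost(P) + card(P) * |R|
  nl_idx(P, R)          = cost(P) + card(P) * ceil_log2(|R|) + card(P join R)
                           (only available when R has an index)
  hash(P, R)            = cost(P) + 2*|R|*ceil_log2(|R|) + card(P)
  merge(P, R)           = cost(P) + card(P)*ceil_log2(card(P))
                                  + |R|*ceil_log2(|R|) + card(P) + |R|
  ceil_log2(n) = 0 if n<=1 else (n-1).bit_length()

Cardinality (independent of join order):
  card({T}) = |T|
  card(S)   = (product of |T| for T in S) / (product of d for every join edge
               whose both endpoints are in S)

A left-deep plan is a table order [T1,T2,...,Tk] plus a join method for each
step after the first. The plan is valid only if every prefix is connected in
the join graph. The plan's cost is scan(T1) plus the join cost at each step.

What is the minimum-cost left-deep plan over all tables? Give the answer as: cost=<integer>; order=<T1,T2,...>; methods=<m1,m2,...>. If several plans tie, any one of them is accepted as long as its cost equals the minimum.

Selinger DP (subsets sized 1..n):
  {B}: scan cost=300, card=300
  {A}: scan cost=250, card=250
  {C}: scan cost=400, card=400
  {AB}: card=750; try (B,nl_idx)→3250, (A,nl_idx)→3450, (A,hash)→4600, (B,merge)→5500, (A,merge)→5550, (B,hash)→5900 …(+2); best=3250 via (B,nl_idx)
  {BC}: card=12000; try (B,hash)→6200, (C,merge)→7300, (B,merge)→7400, (C,hash)→7800, (C,nl_idx)→15000, (B,nl_idx)→16000 …(+2); best=6200 via (B,hash)
  {ABC}: card=30000; try (C,hash)→11200, (C,merge)→15500, (A,hash)→22200, (C,nl_idx)→40000, (A,nl_idx)→132200, (A,merge)→188450 …(+2); best=11200 via (C,hash)

cost=11200; order=A,B,C; methods=nl_idx,hash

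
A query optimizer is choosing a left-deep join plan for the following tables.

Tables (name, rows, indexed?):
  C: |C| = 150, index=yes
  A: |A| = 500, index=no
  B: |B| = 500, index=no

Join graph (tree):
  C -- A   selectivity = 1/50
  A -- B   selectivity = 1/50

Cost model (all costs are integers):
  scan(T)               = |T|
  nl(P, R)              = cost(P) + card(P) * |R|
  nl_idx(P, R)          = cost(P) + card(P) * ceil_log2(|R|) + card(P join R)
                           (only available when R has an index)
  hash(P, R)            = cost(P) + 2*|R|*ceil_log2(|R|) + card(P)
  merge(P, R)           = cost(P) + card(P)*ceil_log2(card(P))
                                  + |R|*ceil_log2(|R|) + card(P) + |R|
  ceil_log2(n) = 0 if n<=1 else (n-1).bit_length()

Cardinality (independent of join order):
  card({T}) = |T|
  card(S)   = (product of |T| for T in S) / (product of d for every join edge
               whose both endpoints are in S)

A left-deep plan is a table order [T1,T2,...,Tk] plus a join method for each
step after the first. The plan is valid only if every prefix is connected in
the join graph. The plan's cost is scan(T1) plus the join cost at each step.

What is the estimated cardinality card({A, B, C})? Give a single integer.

Tables in S: A(500), B(500), C(150)
Edges inside S: C-A(d=50), A-B(d=50)
numerator = 500 * 500 * 150 = 37500000
denominator = 50 * 50 = 2500
card(S) = 37500000 / 2500 = 15000

15000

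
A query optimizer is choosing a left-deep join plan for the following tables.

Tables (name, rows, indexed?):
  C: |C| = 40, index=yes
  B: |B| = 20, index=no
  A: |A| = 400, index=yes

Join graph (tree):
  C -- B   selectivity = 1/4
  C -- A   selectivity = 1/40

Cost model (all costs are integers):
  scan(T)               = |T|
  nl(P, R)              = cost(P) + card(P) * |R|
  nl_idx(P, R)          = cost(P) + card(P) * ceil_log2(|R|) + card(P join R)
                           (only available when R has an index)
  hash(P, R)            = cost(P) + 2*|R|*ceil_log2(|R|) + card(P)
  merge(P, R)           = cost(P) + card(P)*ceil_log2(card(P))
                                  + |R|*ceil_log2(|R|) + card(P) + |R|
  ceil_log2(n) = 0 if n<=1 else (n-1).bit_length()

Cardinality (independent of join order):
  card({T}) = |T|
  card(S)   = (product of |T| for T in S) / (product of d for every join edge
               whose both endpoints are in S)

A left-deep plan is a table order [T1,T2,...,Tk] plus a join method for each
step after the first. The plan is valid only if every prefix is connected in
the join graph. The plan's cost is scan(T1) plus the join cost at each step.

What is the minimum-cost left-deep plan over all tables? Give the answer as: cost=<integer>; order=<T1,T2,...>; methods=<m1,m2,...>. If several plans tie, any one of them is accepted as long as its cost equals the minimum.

Selinger DP (subsets sized 1..n):
  {C}: scan cost=40, card=40
  {B}: scan cost=20, card=20
  {A}: scan cost=400, card=400
  {BC}: card=200; try (B,hash)→280, (C,nl_idx)→340, (C,merge)→420, (B,merge)→440, (C,hash)→520, (C,nl)→820 …(+1); best=280 via (B,hash)
  {AC}: card=400; try (A,nl_idx)→800, (C,hash)→1280, (C,nl_idx)→3200, (A,merge)→4320, (C,merge)→4680, (A,hash)→7280 …(+2); best=800 via (A,nl_idx)
  {ABC}: card=2000; try (B,hash)→1400, (A,nl_idx)→4080, (B,merge)→4920, (A,merge)→6080, (A,hash)→7680, (B,nl)→8800 …(+1); best=1400 via (B,hash)

cost=1400; order=C,A,B; methods=nl_idx,hash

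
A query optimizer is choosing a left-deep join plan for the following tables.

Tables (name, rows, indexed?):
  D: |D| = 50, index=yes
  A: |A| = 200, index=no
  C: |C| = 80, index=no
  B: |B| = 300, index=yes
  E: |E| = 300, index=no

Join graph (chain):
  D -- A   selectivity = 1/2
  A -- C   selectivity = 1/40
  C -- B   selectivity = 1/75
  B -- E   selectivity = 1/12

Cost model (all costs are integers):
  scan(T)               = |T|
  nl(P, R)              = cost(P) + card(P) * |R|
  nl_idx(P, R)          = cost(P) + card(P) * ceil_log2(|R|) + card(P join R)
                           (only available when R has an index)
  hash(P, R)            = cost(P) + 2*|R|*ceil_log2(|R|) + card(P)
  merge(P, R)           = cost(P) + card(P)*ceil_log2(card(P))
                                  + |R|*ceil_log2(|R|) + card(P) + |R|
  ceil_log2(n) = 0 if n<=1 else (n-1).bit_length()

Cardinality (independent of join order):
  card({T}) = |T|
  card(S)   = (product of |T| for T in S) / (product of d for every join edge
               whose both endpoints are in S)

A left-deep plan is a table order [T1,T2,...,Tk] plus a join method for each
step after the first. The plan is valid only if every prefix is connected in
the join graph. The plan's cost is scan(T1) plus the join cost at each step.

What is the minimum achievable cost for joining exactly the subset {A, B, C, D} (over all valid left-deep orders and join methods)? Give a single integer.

6840

Selinger DP over subsets of {A,B,C,D}:
  {D}: scan cost=50, card=50
  {A}: scan cost=200, card=200
  {C}: scan cost=80, card=80
  {B}: scan cost=300, card=300
  {AD}: card=5000; try (D,hash)→1000, (A,merge)→2200, (D,merge)→2350, (A,hash)→3300, (D,nl_idx)→6400, (A,nl)→10050 …(+1); best=1000 via (D,hash)
  {AC}: card=400; try (C,hash)→1520, (A,merge)→2520, (C,merge)→2640, (A,hash)→3360, (A,nl)→16080, (C,nl)→16200; best=1520 via (C,hash)
  {BC}: card=320; try (B,nl_idx)→1120, (C,hash)→1720, (B,merge)→3720, (C,merge)→3940, (B,hash)→5560, (B,nl)→24080 …(+1); best=1120 via (B,nl_idx)
  {ACD}: card=10000; try (D,hash)→2520, (D,merge)→5870, (C,hash)→7120, (D,nl_idx)→13920, (D,nl)→21520, (C,merge)→71640 …(+1); best=2520 via (D,hash)
  {ABC}: card=1600; try (A,hash)→4640, (A,merge)→6120, (B,nl_idx)→6720, (B,hash)→7320, (B,merge)→8520, (A,nl)→65120 …(+1); best=4640 via (A,hash)
  {ABCD}: card=40000; try (D,hash)→6840, (B,hash)→17920, (D,merge)→24190, (D,nl_idx)→54240, (D,nl)→84640, (B,nl_idx)→132520 …(+2); best=6840 via (D,hash)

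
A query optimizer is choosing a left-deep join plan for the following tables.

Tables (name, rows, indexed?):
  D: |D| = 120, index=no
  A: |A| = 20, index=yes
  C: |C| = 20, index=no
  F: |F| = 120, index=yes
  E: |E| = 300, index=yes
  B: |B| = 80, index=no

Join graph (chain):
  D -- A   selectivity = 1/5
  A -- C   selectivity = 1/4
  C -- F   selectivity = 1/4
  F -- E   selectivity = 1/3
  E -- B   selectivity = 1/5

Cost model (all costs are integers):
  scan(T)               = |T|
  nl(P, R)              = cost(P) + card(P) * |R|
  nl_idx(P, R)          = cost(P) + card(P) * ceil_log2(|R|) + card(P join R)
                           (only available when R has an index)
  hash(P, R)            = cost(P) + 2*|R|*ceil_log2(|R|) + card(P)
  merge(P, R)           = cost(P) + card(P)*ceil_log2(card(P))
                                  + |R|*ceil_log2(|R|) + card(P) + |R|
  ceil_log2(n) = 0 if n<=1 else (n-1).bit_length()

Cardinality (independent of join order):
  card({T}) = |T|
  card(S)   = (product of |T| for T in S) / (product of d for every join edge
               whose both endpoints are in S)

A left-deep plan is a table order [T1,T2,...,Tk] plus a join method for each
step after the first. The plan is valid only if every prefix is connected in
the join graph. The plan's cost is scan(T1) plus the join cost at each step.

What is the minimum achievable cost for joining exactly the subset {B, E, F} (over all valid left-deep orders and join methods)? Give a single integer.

8200

Selinger DP over subsets of {B,E,F}:
  {F}: scan cost=120, card=120
  {E}: scan cost=300, card=300
  {B}: scan cost=80, card=80
  {EF}: card=12000; try (F,hash)→2280, (E,merge)→4080, (F,merge)→4260, (E,hash)→5640, (E,nl_idx)→13200, (F,nl_idx)→14400 …(+2); best=2280 via (F,hash)
  {BE}: card=4800; try (B,hash)→1720, (E,merge)→3720, (B,merge)→3940, (E,hash)→5560, (E,nl_idx)→5600, (E,nl)→24080 …(+1); best=1720 via (B,hash)
  {BEF}: card=192000; try (F,hash)→8200, (B,hash)→15400, (F,merge)→69880, (B,merge)→182920, (F,nl_idx)→227320, (F,nl)→577720 …(+1); best=8200 via (F,hash)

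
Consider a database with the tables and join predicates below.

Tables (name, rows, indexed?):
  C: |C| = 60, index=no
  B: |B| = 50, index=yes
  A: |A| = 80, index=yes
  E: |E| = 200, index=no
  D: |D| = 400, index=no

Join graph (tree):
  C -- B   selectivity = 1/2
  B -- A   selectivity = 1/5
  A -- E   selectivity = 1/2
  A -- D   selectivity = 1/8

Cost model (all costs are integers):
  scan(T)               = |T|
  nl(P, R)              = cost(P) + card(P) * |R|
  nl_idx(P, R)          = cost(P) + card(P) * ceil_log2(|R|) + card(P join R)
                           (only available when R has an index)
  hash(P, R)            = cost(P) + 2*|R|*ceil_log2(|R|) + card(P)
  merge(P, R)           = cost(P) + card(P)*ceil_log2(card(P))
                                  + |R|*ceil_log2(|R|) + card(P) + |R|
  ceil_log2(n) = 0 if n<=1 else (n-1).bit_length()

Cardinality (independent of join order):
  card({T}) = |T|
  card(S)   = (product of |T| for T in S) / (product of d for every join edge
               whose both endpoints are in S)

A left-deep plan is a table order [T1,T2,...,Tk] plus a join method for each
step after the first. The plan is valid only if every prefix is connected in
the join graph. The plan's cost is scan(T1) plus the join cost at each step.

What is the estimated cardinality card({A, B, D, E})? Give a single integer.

Tables in S: A(80), B(50), D(400), E(200)
Edges inside S: B-A(d=5), A-E(d=2), A-D(d=8)
numerator = 80 * 50 * 400 * 200 = 320000000
denominator = 5 * 2 * 8 = 80
card(S) = 320000000 / 80 = 4000000

4000000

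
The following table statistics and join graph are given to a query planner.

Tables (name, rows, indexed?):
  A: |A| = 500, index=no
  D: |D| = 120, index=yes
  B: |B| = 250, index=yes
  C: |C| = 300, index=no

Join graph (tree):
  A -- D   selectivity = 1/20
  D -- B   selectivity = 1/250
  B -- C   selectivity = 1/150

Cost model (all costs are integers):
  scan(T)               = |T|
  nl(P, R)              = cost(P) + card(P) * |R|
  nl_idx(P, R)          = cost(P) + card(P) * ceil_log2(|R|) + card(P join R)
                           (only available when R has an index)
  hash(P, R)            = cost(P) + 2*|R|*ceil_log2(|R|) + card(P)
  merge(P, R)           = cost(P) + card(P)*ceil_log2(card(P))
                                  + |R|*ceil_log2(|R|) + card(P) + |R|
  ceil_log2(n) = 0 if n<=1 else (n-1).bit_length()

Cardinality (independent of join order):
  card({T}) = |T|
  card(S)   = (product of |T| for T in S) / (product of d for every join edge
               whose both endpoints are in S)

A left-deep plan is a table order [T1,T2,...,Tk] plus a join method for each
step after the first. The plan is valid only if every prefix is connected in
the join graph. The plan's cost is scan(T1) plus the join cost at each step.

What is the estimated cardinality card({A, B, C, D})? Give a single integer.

6000

Tables in S: A(500), B(250), C(300), D(120)
Edges inside S: A-D(d=20), D-B(d=250), B-C(d=150)
numerator = 500 * 250 * 300 * 120 = 4500000000
denominator = 20 * 250 * 150 = 750000
card(S) = 4500000000 / 750000 = 6000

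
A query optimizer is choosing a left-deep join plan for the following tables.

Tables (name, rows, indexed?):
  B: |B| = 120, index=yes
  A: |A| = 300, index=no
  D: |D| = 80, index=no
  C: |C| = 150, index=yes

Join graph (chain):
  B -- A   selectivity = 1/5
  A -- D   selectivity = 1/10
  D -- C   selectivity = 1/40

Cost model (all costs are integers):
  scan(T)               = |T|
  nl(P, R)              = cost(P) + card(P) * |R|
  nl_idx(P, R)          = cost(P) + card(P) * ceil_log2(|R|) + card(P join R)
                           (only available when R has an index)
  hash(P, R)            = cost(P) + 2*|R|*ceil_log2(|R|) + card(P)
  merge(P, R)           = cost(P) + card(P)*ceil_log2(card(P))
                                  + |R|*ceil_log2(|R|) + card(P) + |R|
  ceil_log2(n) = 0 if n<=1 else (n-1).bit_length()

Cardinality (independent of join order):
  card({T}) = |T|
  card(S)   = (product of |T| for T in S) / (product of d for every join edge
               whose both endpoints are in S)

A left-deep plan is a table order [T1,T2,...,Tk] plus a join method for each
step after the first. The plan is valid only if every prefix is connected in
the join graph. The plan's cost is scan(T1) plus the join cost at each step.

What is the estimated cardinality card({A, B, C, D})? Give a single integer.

Tables in S: A(300), B(120), C(150), D(80)
Edges inside S: B-A(d=5), A-D(d=10), D-C(d=40)
numerator = 300 * 120 * 150 * 80 = 432000000
denominator = 5 * 10 * 40 = 2000
card(S) = 432000000 / 2000 = 216000

216000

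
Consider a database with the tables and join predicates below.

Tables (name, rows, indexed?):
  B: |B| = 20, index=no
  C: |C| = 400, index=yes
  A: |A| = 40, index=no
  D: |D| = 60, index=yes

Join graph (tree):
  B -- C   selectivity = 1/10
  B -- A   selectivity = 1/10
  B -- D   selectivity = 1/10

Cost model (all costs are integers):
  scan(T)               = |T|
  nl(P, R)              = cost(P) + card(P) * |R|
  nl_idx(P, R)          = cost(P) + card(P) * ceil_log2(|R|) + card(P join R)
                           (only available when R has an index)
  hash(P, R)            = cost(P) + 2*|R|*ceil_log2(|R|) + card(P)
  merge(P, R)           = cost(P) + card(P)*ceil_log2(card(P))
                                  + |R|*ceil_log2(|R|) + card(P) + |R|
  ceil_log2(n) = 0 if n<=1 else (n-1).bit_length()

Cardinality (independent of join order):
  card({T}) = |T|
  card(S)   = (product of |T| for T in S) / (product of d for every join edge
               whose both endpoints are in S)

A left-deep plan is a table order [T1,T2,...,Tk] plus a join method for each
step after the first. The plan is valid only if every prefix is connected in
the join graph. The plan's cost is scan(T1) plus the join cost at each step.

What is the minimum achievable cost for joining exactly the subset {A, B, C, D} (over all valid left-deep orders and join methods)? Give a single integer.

Selinger DP over subsets of {A,B,C,D}:
  {B}: scan cost=20, card=20
  {C}: scan cost=400, card=400
  {A}: scan cost=40, card=40
  {D}: scan cost=60, card=60
  {BC}: card=800; try (C,nl_idx)→1000, (B,hash)→1000, (C,merge)→4140, (B,merge)→4520, (C,hash)→7240, (C,nl)→8020 …(+1); best=1000 via (C,nl_idx)
  {AB}: card=80; try (B,hash)→280, (A,merge)→420, (B,merge)→440, (A,hash)→520, (A,nl)→820, (B,nl)→840; best=280 via (B,hash)
  {BD}: card=120; try (D,nl_idx)→260, (B,hash)→320, (D,merge)→560, (B,merge)→600, (D,hash)→760, (D,nl)→1220 …(+1); best=260 via (D,nl_idx)
  {ABC}: card=3200; try (A,hash)→2280, (C,nl_idx)→4200, (C,merge)→4920, (C,hash)→7560, (A,merge)→10080, (C,nl)→32280 …(+1); best=2280 via (A,hash)
  {BCD}: card=4800; try (D,hash)→2520, (C,merge)→5220, (C,nl_idx)→6140, (C,hash)→7580, (D,merge)→10220, (D,nl_idx)→10600 …(+2); best=2520 via (D,hash)
  {ABD}: card=480; try (A,hash)→860, (D,hash)→1080, (D,nl_idx)→1240, (D,merge)→1340, (A,merge)→1500, (A,nl)→5060 …(+1); best=860 via (A,hash)
  {ABCD}: card=19200; try (D,hash)→6200, (A,hash)→7800, (C,hash)→8540, (C,merge)→9660, (C,nl_idx)→24380, (D,nl_idx)→40680 …(+5); best=6200 via (D,hash)

6200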